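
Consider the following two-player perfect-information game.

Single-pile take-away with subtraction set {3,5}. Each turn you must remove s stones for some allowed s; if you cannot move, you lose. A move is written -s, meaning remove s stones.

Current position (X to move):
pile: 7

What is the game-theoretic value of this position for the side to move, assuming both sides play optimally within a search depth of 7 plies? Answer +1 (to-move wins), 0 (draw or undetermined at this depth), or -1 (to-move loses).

value(7, X) = +1

[7] X move#1: -3:-1/4, -5:+1/2*
[2] end (terminal -1, O#2); searched 7 to 7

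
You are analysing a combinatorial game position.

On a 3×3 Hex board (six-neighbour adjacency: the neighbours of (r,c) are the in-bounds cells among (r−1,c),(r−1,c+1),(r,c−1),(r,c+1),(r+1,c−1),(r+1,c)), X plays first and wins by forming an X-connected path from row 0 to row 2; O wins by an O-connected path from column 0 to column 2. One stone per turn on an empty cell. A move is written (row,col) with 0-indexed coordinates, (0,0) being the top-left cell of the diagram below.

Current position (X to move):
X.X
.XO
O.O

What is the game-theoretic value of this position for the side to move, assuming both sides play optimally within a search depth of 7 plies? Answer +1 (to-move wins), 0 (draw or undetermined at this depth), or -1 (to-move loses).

p1 X@[X.X/.XO/O.O]: (0,1)[XXX/.XO/O.O]-1 (1,0)[X.X/XXO/O.O]-1 (2,1)[X.X/.XO/OXO]+1*
p2 O@[X.X/.XO/OXO] terminal -1; root [X.X/.XO/O.O] d7

value(X.X/.XO/O.O, X) = +1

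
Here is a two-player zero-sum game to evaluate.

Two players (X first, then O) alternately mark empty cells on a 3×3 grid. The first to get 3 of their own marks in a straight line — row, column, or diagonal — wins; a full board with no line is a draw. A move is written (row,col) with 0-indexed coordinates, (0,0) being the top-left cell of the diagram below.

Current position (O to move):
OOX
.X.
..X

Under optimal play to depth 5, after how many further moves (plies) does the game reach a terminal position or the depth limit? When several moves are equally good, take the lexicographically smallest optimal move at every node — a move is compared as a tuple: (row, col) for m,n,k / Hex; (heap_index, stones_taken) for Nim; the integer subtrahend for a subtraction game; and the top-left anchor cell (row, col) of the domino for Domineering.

PV length from [OOX/.X./..X]: 2 plies

[OOX/.X./..X] O move#1: (1,0):-1/OOX/OX./..X*, (1,2):-1/OOX/.XO/..X, (2,0):-1/OOX/.X./O.X, (2,1):-1/OOX/.X./.OX
[OOX/OX./..X] X move#2: (1,2):+1/OOX/OXX/..X*, (2,0):+1/OOX/OX./X.X, (2,1):-1/OOX/OX./.XX
[OOX/OXX/..X] end (terminal -1, O#3); searched OOX/.X./..X to 5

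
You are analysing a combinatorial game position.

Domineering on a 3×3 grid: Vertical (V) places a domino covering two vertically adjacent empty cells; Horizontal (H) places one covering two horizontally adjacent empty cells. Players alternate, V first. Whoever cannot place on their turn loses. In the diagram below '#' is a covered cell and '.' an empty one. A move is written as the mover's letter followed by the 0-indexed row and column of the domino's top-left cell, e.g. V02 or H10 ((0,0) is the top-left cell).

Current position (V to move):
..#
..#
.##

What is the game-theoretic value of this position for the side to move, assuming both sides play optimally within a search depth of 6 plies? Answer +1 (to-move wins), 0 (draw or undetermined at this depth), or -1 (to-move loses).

p1 V@[..#/..#/.##]: V00[#.#/#.#/.##]+1* V01[.##/.##/.##]+1 V10[..#/#.#/###]-1
p2 H@[#.#/#.#/.##] terminal -1; root [..#/..#/.##] d6

value(..#/..#/.##, V) = +1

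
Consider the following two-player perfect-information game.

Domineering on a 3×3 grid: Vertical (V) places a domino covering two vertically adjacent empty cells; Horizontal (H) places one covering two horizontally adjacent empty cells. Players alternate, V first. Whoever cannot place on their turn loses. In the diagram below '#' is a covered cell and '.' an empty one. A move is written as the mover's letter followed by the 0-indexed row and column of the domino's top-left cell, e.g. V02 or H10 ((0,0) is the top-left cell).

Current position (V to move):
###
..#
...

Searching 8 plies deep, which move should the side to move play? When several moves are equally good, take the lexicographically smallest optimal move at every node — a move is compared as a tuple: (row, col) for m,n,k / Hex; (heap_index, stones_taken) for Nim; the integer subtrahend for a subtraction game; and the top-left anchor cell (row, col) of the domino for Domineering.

[###/..#/...] V move#1: V10:-1/###/#.#/#.., V11:+1/###/.##/.#.*
[###/.##/.#.] end (terminal -1, H#2); searched ###/..#/... to 8

V's best at [###/..#/...]: V11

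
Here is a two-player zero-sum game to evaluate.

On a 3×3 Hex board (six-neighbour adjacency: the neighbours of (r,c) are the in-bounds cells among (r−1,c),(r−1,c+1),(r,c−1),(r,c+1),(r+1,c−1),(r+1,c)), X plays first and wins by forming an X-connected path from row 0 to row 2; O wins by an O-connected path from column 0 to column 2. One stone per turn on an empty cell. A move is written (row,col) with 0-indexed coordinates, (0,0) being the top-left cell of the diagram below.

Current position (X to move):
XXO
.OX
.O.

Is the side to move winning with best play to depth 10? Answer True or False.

ply 1, X at XXO/.OX/.O. | (1,0)=-1→XXO/XOX/.O.*; (2,0)=-1→XXO/.OX/XO.; (2,2)=-1→XXO/.OX/.OX
ply 2, O at XXO/XOX/.O. | (2,0)=+1→XXO/XOX/OO.*; (2,2)=-1→XXO/XOX/.OO
ply 3: XXO/XOX/OO. is terminal -1 (X); from XXO/.OX/.O. depth 10

X winning at [XXO/.OX/.O.]: False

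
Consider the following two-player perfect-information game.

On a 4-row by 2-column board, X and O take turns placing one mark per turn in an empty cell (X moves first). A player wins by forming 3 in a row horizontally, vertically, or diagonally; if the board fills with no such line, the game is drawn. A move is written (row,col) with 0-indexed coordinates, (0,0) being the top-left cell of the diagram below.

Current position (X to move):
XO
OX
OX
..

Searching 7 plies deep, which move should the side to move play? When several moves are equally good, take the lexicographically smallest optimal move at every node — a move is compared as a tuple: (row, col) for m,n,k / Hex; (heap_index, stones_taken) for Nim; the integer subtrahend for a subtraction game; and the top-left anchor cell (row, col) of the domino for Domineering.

X's best at [XO/OX/OX/..]: (3,1)

p1 X@[XO/OX/OX/..]: (3,0)[XO/OX/OX/X.]+0 (3,1)[XO/OX/OX/.X]+1*
p2 O@[XO/OX/OX/.X] terminal -1; root [XO/OX/OX/..] d7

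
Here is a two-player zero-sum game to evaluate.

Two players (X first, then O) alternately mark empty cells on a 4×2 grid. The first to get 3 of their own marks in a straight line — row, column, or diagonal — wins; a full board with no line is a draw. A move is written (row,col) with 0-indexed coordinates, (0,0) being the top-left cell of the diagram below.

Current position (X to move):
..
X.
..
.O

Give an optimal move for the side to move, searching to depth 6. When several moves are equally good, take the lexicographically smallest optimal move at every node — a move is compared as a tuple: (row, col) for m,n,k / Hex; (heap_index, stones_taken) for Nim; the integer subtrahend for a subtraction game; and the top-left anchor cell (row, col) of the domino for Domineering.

X's best at [../X./../.O]: (2,0)

p1 X@[../X./../.O]: (0,0)[X./X./../.O]+0 (0,1)[.X/X./../.O]+0 (1,1)[../XX/../.O]+0 (2,0)[../X./X./.O]+1* (2,1)[../X./.X/.O]+0 (3,0)[../X./../XO]+0
p2 O@[../X./X./.O]: (0,0)[O./X./X./.O]-1* (0,1)[.O/X./X./.O]-1 (1,1)[../XO/X./.O]-1 (2,1)[../X./XO/.O]-1 (3,0)[../X./X./OO]-1
p3 X@[O./X./X./.O]: (0,1)[OX/X./X./.O]+0 (1,1)[O./XX/X./.O]+0 (2,1)[O./X./XX/.O]+0 (3,0)[O./X./X./XO]+1*
p4 O@[O./X./X./XO] terminal -1; root [../X./../.O] d6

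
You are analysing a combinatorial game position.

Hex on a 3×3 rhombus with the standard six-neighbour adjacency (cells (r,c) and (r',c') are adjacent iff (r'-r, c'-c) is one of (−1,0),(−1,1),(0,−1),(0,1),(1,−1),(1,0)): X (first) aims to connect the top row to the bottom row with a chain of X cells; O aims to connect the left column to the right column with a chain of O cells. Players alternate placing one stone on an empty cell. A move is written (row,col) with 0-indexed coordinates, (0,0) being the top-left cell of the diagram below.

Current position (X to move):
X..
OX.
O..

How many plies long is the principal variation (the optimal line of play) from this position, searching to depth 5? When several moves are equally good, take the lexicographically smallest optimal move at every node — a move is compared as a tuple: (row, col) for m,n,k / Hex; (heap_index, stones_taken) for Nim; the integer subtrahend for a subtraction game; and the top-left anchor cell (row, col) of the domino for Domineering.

ply 1, X at X../OX./O.. | (0,1)=-1→XX./OX./O..; (0,2)=-1→X.X/OX./O..; (1,2)=+1→X../OXX/O..*; (2,1)=+1→X../OX./OX.; (2,2)=+1→X../OX./O.X
ply 2, O at X../OXX/O.. | (0,1)=-1→XO./OXX/O..*; (0,2)=-1→X.O/OXX/O..; (2,1)=-1→X../OXX/OO.; (2,2)=-1→X../OXX/O.O
ply 3, X at XO./OXX/O.. | (0,2)=+1→XOX/OXX/O..*; (2,1)=-1→XO./OXX/OX.; (2,2)=-1→XO./OXX/O.X
ply 4, O at XOX/OXX/O.. | (2,1)=-1→XOX/OXX/OO.*; (2,2)=-1→XOX/OXX/O.O
ply 5, X at XOX/OXX/OO. | (2,2)=+1→XOX/OXX/OOX*
ply 6: XOX/OXX/OOX is terminal -1 (O); from X../OX./O.. depth 5

PV length from [X../OX./O..]: 5 plies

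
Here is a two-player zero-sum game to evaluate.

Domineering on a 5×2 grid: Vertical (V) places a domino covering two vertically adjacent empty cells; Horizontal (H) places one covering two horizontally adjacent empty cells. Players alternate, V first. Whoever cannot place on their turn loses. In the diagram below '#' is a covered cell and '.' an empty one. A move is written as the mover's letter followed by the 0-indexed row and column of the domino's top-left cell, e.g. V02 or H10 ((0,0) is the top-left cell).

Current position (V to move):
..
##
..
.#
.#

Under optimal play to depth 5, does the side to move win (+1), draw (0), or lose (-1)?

[../##/../.#/.#] V move#1: V20:-1/../##/#./##/.#*, V30:-1/../##/../##/##
[../##/#./##/.#] H move#2: H00:+1/##/##/#./##/.#*
[##/##/#./##/.#] end (terminal -1, V#3); searched ../##/../.#/.# to 5

value(../##/../.#/.#, V) = -1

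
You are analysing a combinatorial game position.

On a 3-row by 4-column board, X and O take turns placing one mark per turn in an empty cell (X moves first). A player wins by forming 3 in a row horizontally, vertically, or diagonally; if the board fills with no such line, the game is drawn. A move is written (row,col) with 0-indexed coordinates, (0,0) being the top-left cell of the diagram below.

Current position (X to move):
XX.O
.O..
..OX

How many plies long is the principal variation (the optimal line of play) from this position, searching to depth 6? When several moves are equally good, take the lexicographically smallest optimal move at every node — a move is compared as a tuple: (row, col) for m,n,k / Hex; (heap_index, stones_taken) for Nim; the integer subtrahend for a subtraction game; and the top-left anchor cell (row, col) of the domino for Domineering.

PV length from [XX.O/.O../..OX]: 1 ply

p1 X@[XX.O/.O../..OX]: (0,2)[XXXO/.O../..OX]+1* (1,0)[XX.O/XO../..OX]+1 (1,2)[XX.O/.OX./..OX]+1 (1,3)[XX.O/.O.X/..OX]+1 (2,0)[XX.O/.O../X.OX]+1 (2,1)[XX.O/.O../.XOX]+1
p2 O@[XXXO/.O../..OX] terminal -1; root [XX.O/.O../..OX] d6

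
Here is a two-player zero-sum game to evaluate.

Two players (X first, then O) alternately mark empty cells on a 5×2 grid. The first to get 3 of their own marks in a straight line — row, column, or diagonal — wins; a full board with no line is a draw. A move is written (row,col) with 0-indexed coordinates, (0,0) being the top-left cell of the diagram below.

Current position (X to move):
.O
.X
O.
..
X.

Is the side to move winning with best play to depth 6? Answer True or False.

p1 X@[.O/.X/O./../X.]: (0,0)[XO/.X/O./../X.]+0* (1,0)[.O/XX/O./../X.]+0 (2,1)[.O/.X/OX/../X.]+0 (3,0)[.O/.X/O./X./X.]+0 (3,1)[.O/.X/O./.X/X.]+0 (4,1)[.O/.X/O./../XX]-1
p2 O@[XO/.X/O./../X.]: (1,0)[XO/OX/O./../X.]+0* (2,1)[XO/.X/OO/../X.]+0 (3,0)[XO/.X/O./O./X.]+0 (3,1)[XO/.X/O./.O/X.]+0 (4,1)[XO/.X/O./../XO]+0
p3 X@[XO/OX/O./../X.]: (2,1)[XO/OX/OX/../X.]-1 (3,0)[XO/OX/O./X./X.]+0* (3,1)[XO/OX/O./.X/X.]-1 (4,1)[XO/OX/O./../XX]-1
p4 O@[XO/OX/O./X./X.]: (2,1)[XO/OX/OO/X./X.]+0* (3,1)[XO/OX/O./XO/X.]+0 (4,1)[XO/OX/O./X./XO]+0
p5 X@[XO/OX/OO/X./X.]: (3,1)[XO/OX/OO/XX/X.]+0* (4,1)[XO/OX/OO/X./XX]+0
p6 O@[XO/OX/OO/XX/X.]: (4,1)[XO/OX/OO/XX/XO]+0*
p7 X@[XO/OX/OO/XX/XO] terminal +0; root [.O/.X/O./../X.] d6

X winning at [.O/.X/O./../X.]: False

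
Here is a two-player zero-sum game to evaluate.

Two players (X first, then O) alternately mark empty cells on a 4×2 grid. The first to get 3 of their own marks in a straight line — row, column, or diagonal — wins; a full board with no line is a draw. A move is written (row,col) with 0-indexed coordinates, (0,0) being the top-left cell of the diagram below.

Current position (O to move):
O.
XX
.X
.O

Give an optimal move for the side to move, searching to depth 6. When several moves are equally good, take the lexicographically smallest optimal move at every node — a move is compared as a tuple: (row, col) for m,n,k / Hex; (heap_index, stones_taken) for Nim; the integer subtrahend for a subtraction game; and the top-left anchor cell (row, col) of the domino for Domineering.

p1 O@[O./XX/.X/.O]: (0,1)[OO/XX/.X/.O]+0* (2,0)[O./XX/OX/.O]-1 (3,0)[O./XX/.X/OO]-1
p2 X@[OO/XX/.X/.O]: (2,0)[OO/XX/XX/.O]+0* (3,0)[OO/XX/.X/XO]+0
p3 O@[OO/XX/XX/.O]: (3,0)[OO/XX/XX/OO]+0*
p4 X@[OO/XX/XX/OO] terminal +0; root [O./XX/.X/.O] d6

O's best at [O./XX/.X/.O]: (0,1)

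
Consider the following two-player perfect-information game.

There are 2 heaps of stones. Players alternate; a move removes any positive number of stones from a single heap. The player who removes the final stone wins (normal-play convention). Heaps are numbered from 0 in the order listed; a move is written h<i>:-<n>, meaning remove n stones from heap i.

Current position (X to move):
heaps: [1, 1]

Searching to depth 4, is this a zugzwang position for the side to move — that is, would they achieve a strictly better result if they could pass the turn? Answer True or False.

[(1,1)] X move#1: h0:-1:-1/(0,1)*, h1:-1:-1/(1,0)
[(0,1)] O move#2: h1:-1:+1/(0,0)*
[(0,0)] end (terminal -1, X#3); searched (1,1) to 4
if X skipped the turn, O would face:
~ [(1,1)] O move#1: h0:-1:-1/(0,1)*, h1:-1:-1/(1,0)
~ [(0,1)] X move#2: h1:-1:+1/(0,0)*
~ [(0,0)] end (terminal -1, O#3); searched (1,1) to 4
compare (X): move=-1 vs pass=+1

zugzwang((1,1), X) = True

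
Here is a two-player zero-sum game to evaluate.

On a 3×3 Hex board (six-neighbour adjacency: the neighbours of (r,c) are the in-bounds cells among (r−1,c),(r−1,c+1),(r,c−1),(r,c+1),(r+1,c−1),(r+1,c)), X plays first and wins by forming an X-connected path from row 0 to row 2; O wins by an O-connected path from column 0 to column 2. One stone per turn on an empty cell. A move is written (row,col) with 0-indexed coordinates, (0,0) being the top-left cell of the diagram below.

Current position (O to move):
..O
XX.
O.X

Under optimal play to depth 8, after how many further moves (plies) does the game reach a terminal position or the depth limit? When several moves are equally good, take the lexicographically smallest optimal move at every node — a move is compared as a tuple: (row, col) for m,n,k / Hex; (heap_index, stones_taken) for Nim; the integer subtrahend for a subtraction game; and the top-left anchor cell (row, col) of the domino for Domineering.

PV length from [..O/XX./O.X]: 4 plies

p1 O@[..O/XX./O.X]: (0,0)[O.O/XX./O.X]-1* (0,1)[.OO/XX./O.X]-1 (1,2)[..O/XXO/O.X]-1 (2,1)[..O/XX./OOX]-1
p2 X@[O.O/XX./O.X]: (0,1)[OXO/XX./O.X]+1* (1,2)[O.O/XXX/O.X]-1 (2,1)[O.O/XX./OXX]-1
p3 O@[OXO/XX./O.X]: (1,2)[OXO/XXO/O.X]-1* (2,1)[OXO/XX./OOX]-1
p4 X@[OXO/XXO/O.X]: (2,1)[OXO/XXO/OXX]+1*
p5 O@[OXO/XXO/OXX] terminal -1; root [..O/XX./O.X] d8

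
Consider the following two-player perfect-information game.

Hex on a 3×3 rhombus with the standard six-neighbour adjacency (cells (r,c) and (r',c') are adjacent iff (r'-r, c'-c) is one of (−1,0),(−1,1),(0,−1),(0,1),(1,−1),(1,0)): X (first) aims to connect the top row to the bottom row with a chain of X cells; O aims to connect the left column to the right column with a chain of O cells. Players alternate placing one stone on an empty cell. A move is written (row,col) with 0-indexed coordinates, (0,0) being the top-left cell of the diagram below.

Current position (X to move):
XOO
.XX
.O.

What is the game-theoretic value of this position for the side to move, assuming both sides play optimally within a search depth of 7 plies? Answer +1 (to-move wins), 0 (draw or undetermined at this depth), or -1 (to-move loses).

value(XOO/.XX/.O., X) = +1

p1 X@[XOO/.XX/.O.]: (1,0)[XOO/XXX/.O.]+1* (2,0)[XOO/.XX/XO.]-1 (2,2)[XOO/.XX/.OX]-1
p2 O@[XOO/XXX/.O.]: (2,0)[XOO/XXX/OO.]-1* (2,2)[XOO/XXX/.OO]-1
p3 X@[XOO/XXX/OO.]: (2,2)[XOO/XXX/OOX]+1*
p4 O@[XOO/XXX/OOX] terminal -1; root [XOO/.XX/.O.] d7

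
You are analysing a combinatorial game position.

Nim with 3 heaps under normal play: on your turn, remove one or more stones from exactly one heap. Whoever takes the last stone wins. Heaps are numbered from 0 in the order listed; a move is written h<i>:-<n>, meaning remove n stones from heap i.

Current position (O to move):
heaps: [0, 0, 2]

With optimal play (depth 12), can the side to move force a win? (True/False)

ply 1, O at (0,0,2) | h2:-1=-1→(0,0,1); h2:-2=+1→(0,0,0)*
ply 2: (0,0,0) is terminal -1 (X); from (0,0,2) depth 12

O winning at [(0,0,2)]: True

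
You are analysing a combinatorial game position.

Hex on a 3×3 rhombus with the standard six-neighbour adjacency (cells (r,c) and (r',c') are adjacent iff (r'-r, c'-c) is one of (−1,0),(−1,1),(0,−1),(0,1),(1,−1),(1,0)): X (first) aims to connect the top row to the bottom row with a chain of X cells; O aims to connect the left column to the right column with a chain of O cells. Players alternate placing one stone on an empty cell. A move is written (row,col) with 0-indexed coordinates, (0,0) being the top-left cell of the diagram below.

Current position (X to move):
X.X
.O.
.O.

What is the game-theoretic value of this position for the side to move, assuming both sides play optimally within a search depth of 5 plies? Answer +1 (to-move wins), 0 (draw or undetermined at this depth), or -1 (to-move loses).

ply 1, X at X.X/.O./.O. | (0,1)=-1→XXX/.O./.O.*; (1,0)=-1→X.X/XO./.O.; (1,2)=-1→X.X/.OX/.O.; (2,0)=-1→X.X/.O./XO.; (2,2)=-1→X.X/.O./.OX
ply 2, O at XXX/.O./.O. | (1,0)=+1→XXX/OO./.O.*; (1,2)=+1→XXX/.OO/.O.; (2,0)=+1→XXX/.O./OO.; (2,2)=+1→XXX/.O./.OO
ply 3, X at XXX/OO./.O. | (1,2)=-1→XXX/OOX/.O.*; (2,0)=-1→XXX/OO./XO.; (2,2)=-1→XXX/OO./.OX
ply 4, O at XXX/OOX/.O. | (2,0)=-1→XXX/OOX/OO.; (2,2)=+1→XXX/OOX/.OO*
ply 5: XXX/OOX/.OO is terminal -1 (X); from X.X/.O./.O. depth 5

value(X.X/.O./.O., X) = -1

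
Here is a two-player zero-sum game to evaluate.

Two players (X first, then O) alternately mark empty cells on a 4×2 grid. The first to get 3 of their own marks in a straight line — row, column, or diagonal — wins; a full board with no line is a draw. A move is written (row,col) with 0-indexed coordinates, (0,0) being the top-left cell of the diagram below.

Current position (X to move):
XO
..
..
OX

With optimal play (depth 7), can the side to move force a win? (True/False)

X winning at [XO/../../OX]: False

p1 X@[XO/../../OX]: (1,0)[XO/X./../OX]+0* (1,1)[XO/.X/../OX]+0 (2,0)[XO/../X./OX]+0 (2,1)[XO/../.X/OX]+0
p2 O@[XO/X./../OX]: (1,1)[XO/XO/../OX]-1 (2,0)[XO/X./O./OX]+0* (2,1)[XO/X./.O/OX]-1
p3 X@[XO/X./O./OX]: (1,1)[XO/XX/O./OX]+0* (2,1)[XO/X./OX/OX]+0
p4 O@[XO/XX/O./OX]: (2,1)[XO/XX/OO/OX]+0*
p5 X@[XO/XX/OO/OX] terminal +0; root [XO/../../OX] d7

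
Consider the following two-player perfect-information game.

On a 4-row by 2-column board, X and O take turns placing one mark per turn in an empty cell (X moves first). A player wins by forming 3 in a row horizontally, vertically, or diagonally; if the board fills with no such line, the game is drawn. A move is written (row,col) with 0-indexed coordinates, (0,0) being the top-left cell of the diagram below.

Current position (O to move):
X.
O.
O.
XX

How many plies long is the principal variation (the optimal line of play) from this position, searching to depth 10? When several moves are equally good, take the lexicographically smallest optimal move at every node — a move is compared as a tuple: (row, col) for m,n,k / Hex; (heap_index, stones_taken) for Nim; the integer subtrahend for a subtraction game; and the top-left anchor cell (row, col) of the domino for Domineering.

PV length from [X./O./O./XX]: 3 plies

p1 O@[X./O./O./XX]: (0,1)[XO/O./O./XX]+0* (1,1)[X./OO/O./XX]+0 (2,1)[X./O./OO/XX]+0
p2 X@[XO/O./O./XX]: (1,1)[XO/OX/O./XX]+0* (2,1)[XO/O./OX/XX]+0
p3 O@[XO/OX/O./XX]: (2,1)[XO/OX/OO/XX]+0*
p4 X@[XO/OX/OO/XX] terminal +0; root [X./O./O./XX] d10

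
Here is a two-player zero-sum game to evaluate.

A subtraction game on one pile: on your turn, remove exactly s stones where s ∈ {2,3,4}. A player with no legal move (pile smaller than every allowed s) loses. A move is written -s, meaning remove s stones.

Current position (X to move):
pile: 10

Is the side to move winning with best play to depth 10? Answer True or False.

ply 1, X at 10 | -2=-1→8; -3=+1→7*; -4=+1→6
ply 2, O at 7 | -2=-1→5*; -3=-1→4; -4=-1→3
ply 3, X at 5 | -2=-1→3; -3=-1→2; -4=+1→1*
ply 4: 1 is terminal -1 (O); from 10 depth 10

X winning at [10]: True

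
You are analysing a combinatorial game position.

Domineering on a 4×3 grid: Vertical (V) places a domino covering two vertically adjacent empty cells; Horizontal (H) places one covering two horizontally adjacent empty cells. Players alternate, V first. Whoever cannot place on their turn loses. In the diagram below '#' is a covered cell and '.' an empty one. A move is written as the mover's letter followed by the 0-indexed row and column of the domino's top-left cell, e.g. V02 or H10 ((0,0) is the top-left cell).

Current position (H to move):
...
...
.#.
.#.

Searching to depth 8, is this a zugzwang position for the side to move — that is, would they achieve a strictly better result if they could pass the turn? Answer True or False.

zugzwang(.../.../.#./.#., H) = False

ply 1, H at .../.../.#./.#. | H00=-1→##./.../.#./.#.*; H01=-1→.##/.../.#./.#.; H10=-1→.../##./.#./.#.; H11=-1→.../.##/.#./.#.
ply 2, V at ##./.../.#./.#. | V02=+1→###/..#/.#./.#.*; V10=+1→##./#../##./.#.; V12=+1→##./..#/.##/.#.; V20=+1→##./.../##./##.; V22=+1→##./.../.##/.##
ply 3, H at ###/..#/.#./.#. | H10=-1→###/###/.#./.#.*
ply 4, V at ###/###/.#./.#. | V20=+1→###/###/##./##.*; V22=+1→###/###/.##/.##
ply 5: ###/###/##./##. is terminal -1 (H); from .../.../.#./.#. depth 8
suppose H passes — search the same position with V to move:
pass> ply 1, V at .../.../.#./.#. | V00=+1→#../#../.#./.#.*; V01=+1→.#./.#./.#./.#.; V02=+1→..#/..#/.#./.#.; V10=-1→.../#../##./.#.; V12=-1→.../..#/.##/.#.; V20=+1→.../.../##./##.; V22=+1→.../.../.##/.##
pass> ply 2, H at #../#../.#./.#. | H01=-1→###/#../.#./.#.*; H11=-1→#../###/.#./.#.
pass> ply 3, V at ###/#../.#./.#. | V12=+1→###/#.#/.##/.#.*; V20=+1→###/#../##./##.; V22=+1→###/#../.##/.##
pass> ply 4: ###/#.#/.##/.#. is terminal -1 (H); from .../.../.#./.#. depth 8
for H: play -1, pass -1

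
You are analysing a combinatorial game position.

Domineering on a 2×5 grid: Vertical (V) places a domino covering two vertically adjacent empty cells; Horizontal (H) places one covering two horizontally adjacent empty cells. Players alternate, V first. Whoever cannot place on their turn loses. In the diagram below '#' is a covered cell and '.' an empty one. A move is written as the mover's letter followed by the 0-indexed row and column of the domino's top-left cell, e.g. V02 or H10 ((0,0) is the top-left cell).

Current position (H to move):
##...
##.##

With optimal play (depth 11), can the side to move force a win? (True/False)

H winning at [##.../##.##]: True

ply 1, H at ##.../##.## | H02=+1→####./##.##*; H03=-1→##.##/##.##
ply 2: ####./##.## is terminal -1 (V); from ##.../##.## depth 11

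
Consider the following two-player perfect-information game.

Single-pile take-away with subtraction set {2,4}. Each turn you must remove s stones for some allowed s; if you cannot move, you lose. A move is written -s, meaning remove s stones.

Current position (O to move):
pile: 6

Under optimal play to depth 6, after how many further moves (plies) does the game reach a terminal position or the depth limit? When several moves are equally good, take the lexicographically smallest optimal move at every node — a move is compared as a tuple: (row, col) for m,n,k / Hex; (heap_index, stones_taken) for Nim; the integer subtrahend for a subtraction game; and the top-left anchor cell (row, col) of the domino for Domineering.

ply 1, O at 6 | -2=-1→4*; -4=-1→2
ply 2, X at 4 | -2=-1→2; -4=+1→0*
ply 3: 0 is terminal -1 (O); from 6 depth 6

PV length from [6]: 2 plies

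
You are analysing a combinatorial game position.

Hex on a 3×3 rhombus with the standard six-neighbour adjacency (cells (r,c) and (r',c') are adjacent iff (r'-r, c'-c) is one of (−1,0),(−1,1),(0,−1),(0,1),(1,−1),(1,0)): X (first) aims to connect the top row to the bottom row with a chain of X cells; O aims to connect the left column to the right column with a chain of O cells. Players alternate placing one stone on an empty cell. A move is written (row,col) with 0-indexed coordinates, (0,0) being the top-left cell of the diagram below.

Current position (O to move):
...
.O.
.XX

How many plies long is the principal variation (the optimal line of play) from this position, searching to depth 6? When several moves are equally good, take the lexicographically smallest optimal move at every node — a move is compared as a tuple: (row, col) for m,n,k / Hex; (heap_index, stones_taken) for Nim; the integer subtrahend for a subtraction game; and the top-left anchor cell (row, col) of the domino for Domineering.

p1 O@[.../.O./.XX]: (0,0)[O../.O./.XX]+1* (0,1)[.O./.O./.XX]+1 (0,2)[..O/.O./.XX]+1 (1,0)[.../OO./.XX]+1 (1,2)[.../.OO/.XX]+1 (2,0)[.../.O./OXX]+1
p2 X@[O../.O./.XX]: (0,1)[OX./.O./.XX]-1* (0,2)[O.X/.O./.XX]-1 (1,0)[O../XO./.XX]-1 (1,2)[O../.OX/.XX]-1 (2,0)[O../.O./XXX]-1
p3 O@[OX./.O./.XX]: (0,2)[OXO/.O./.XX]+1* (1,0)[OX./OO./.XX]+1 (1,2)[OX./.OO/.XX]+1 (2,0)[OX./.O./OXX]+1
p4 X@[OXO/.O./.XX]: (1,0)[OXO/XO./.XX]-1* (1,2)[OXO/.OX/.XX]-1 (2,0)[OXO/.O./XXX]-1
p5 O@[OXO/XO./.XX]: (1,2)[OXO/XOO/.XX]-1 (2,0)[OXO/XO./OXX]+1*
p6 X@[OXO/XO./OXX] terminal -1; root [.../.O./.XX] d6

PV length from [.../.O./.XX]: 5 plies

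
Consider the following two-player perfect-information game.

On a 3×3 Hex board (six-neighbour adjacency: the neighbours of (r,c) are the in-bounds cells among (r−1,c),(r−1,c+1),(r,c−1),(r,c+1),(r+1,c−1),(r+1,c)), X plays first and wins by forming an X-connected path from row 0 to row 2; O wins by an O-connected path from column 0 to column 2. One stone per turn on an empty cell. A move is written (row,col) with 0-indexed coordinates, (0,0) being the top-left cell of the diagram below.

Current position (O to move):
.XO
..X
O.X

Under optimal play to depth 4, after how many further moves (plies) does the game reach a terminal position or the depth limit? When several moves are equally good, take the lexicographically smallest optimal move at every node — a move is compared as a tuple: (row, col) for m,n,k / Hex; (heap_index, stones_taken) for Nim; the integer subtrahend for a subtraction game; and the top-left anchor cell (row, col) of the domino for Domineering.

PV length from [.XO/..X/O.X]: 1 ply

p1 O@[.XO/..X/O.X]: (0,0)[OXO/..X/O.X]-1 (1,0)[.XO/O.X/O.X]-1 (1,1)[.XO/.OX/O.X]+1* (2,1)[.XO/..X/OOX]-1
p2 X@[.XO/.OX/O.X] terminal -1; root [.XO/..X/O.X] d4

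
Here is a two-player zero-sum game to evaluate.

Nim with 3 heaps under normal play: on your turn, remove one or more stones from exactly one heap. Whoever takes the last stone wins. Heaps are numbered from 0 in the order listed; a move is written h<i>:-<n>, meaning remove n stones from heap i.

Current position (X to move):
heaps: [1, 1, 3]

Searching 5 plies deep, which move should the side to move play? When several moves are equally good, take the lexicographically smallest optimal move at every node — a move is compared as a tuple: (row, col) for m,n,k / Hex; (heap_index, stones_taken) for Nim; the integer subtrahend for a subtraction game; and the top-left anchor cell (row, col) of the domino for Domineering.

X's best at [(1,1,3)]: h2:-3

[(1,1,3)] X move#1: h0:-1:-1/(0,1,3), h1:-1:-1/(1,0,3), h2:-1:-1/(1,1,2), h2:-2:-1/(1,1,1), h2:-3:+1/(1,1,0)*
[(1,1,0)] O move#2: h0:-1:-1/(0,1,0)*, h1:-1:-1/(1,0,0)
[(0,1,0)] X move#3: h1:-1:+1/(0,0,0)*
[(0,0,0)] end (terminal -1, O#4); searched (1,1,3) to 5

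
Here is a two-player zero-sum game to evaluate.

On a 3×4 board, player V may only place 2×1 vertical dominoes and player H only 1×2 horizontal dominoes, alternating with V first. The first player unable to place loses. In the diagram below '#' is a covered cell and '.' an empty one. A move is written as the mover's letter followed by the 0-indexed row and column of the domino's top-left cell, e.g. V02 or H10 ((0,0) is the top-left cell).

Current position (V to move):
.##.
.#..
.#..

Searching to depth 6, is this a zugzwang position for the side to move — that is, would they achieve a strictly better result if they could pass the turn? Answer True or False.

zugzwang(.##./.#../.#.., V) = False

p1 V@[.##./.#../.#..]: V00[###./##../.#..]-1 V03[.###/.#.#/.#..]+1* V10[.##./##../##..]-1 V12[.##./.##./.##.]+1 V13[.##./.#.#/.#.#]+1
p2 H@[.###/.#.#/.#..]: H22[.###/.#.#/.###]-1*
p3 V@[.###/.#.#/.###]: V00[####/##.#/.###]+1* V10[.###/##.#/####]+1
p4 H@[####/##.#/.###] terminal -1; root [.##./.#../.#..] d6
suppose V passes — search the same position with H to move:
pass> p1 H@[.##./.#../.#..]: H12[.##./.###/.#..]+1* H22[.##./.#../.###]-1
pass> p2 V@[.##./.###/.#..]: V00[###./####/.#..]-1* V10[.##./####/##..]-1
pass> p3 H@[###./####/.#..]: H22[###./####/.###]+1*
pass> p4 V@[###./####/.###] terminal -1; root [.##./.#../.#..] d6
for V: play +1, pass -1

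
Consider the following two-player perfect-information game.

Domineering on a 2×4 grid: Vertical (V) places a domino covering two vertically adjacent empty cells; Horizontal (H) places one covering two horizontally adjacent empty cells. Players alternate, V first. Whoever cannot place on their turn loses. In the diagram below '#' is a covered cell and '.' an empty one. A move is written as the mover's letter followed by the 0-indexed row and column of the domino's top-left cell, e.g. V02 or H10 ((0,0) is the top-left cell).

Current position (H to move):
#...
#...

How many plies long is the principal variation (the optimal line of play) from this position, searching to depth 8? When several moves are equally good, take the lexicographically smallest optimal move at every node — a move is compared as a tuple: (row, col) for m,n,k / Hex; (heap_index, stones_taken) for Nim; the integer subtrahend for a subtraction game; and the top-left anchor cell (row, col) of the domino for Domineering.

PV length from [#.../#...]: 3 plies

p1 H@[#.../#...]: H01[###./#...]+1* H02[#.##/#...]+1 H11[#.../###.]+1 H12[#.../#.##]+1
p2 V@[###./#...]: V03[####/#..#]-1*
p3 H@[####/#..#]: H11[####/####]+1*
p4 V@[####/####] terminal -1; root [#.../#...] d8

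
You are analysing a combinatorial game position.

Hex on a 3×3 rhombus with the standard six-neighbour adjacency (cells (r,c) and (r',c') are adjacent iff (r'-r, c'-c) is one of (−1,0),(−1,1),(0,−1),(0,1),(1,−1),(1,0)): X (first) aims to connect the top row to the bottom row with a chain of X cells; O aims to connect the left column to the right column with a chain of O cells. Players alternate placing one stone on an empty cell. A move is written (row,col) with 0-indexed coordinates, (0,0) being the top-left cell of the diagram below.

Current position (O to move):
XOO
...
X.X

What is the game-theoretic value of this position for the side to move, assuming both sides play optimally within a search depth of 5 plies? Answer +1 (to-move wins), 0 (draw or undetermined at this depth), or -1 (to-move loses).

value(XOO/.../X.X, O) = +1

[XOO/.../X.X] O move#1: (1,0):+1/XOO/O../X.X*, (1,1):-1/XOO/.O./X.X, (1,2):-1/XOO/..O/X.X, (2,1):-1/XOO/.../XOX
[XOO/O../X.X] end (terminal -1, X#2); searched XOO/.../X.X to 5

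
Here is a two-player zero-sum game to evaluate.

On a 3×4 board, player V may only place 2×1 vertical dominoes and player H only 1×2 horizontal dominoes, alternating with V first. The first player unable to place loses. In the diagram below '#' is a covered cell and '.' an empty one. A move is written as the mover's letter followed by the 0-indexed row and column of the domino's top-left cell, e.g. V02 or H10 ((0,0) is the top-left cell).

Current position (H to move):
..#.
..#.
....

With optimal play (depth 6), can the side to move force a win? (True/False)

H winning at [..#./..#./....]: True

p1 H@[..#./..#./....]: H00[###./..#./....]-1 H10[..#./###./....]+1* H20[..#./..#./##..]-1 H21[..#./..#./.##.]-1 H22[..#./..#./..##]-1
p2 V@[..#./###./....]: V03[..##/####/....]-1* V13[..#./####/...#]-1
p3 H@[..##/####/....]: H00[####/####/....]+1* H20[..##/####/##..]+1 H21[..##/####/.##.]+1 H22[..##/####/..##]+1
p4 V@[####/####/....] terminal -1; root [..#./..#./....] d6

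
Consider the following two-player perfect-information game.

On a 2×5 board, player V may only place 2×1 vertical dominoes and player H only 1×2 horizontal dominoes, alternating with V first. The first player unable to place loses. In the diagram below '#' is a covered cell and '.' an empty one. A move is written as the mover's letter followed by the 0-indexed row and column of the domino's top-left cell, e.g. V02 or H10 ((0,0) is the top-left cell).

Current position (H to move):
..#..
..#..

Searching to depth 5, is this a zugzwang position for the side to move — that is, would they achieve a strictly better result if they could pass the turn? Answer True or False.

ply 1, H at ..#../..#.. | H00=-1→###../..#..*; H03=-1→..###/..#..; H10=-1→..#../###..; H13=-1→..#../..###
ply 2, V at ###../..#.. | V03=+1→####./..##.*; V04=+1→###.#/..#.#
ply 3, H at ####./..##. | H10=-1→####./####.*
ply 4, V at ####./####. | V04=+1→#####/#####*
ply 5: #####/##### is terminal -1 (H); from ..#../..#.. depth 5
pass branch (V moves first from the same position):
  | ply 1, V at ..#../..#.. | V00=-1→#.#../#.#..*; V01=-1→.##../.##..; V03=-1→..##./..##.; V04=-1→..#.#/..#.#
  | ply 2, H at #.#../#.#.. | H03=+1→#.###/#.#..*; H13=+1→#.#../#.###
  | ply 3, V at #.###/#.#.. | V01=-1→#####/###..*
  | ply 4, H at #####/###.. | H13=+1→#####/#####*
  | ply 5: #####/##### is terminal -1 (V); from ..#../..#.. depth 5
H moving scores -1; H passing scores +1

zugzwang(..#../..#.., H) = True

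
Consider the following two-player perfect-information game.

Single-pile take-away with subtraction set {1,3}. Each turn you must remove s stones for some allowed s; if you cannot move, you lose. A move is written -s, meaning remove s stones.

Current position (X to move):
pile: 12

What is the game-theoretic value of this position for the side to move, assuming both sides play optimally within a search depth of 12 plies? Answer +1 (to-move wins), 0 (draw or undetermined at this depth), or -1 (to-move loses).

[12] X move#1: -1:-1/11*, -3:-1/9
[11] O move#2: -1:+1/10*, -3:+1/8
[10] X move#3: -1:-1/9*, -3:-1/7
[9] O move#4: -1:+1/8*, -3:+1/6
[8] X move#5: -1:-1/7*, -3:-1/5
[7] O move#6: -1:+1/6*, -3:+1/4
[6] X move#7: -1:-1/5*, -3:-1/3
[5] O move#8: -1:+1/4*, -3:+1/2
[4] X move#9: -1:-1/3*, -3:-1/1
[3] O move#10: -1:+1/2*, -3:+1/0
[2] X move#11: -1:-1/1*
[1] O move#12: -1:+1/0*
[0] end (terminal -1, X#13); searched 12 to 12

value(12, X) = -1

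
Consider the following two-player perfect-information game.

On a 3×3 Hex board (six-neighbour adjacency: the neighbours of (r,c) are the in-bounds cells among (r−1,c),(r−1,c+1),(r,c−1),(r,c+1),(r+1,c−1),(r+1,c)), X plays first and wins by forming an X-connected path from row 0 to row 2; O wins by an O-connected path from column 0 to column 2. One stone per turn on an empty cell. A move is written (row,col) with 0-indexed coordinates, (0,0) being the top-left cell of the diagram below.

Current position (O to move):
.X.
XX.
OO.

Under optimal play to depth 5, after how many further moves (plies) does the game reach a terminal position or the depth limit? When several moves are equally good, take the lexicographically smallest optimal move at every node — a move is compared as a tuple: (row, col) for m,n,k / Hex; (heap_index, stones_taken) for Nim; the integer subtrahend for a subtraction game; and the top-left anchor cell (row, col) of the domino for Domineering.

[.X./XX./OO.] O move#1: (0,0):+1/OX./XX./OO.*, (0,2):+1/.XO/XX./OO., (1,2):+1/.X./XXO/OO., (2,2):+1/.X./XX./OOO
[OX./XX./OO.] X move#2: (0,2):-1/OXX/XX./OO.*, (1,2):-1/OX./XXX/OO., (2,2):-1/OX./XX./OOX
[OXX/XX./OO.] O move#3: (1,2):+1/OXX/XXO/OO.*, (2,2):+1/OXX/XX./OOO
[OXX/XXO/OO.] end (terminal -1, X#4); searched .X./XX./OO. to 5

PV length from [.X./XX./OO.]: 3 plies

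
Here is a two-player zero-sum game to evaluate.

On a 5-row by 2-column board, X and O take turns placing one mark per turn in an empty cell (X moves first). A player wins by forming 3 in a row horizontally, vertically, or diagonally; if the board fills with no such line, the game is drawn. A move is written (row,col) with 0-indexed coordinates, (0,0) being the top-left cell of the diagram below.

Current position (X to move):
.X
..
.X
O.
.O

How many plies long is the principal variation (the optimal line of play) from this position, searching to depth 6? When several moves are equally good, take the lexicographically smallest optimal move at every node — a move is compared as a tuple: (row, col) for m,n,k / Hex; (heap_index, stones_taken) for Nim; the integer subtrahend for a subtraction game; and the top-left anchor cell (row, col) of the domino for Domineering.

PV length from [.X/../.X/O./.O]: 1 ply

p1 X@[.X/../.X/O./.O]: (0,0)[XX/../.X/O./.O]+0 (1,0)[.X/X./.X/O./.O]+0 (1,1)[.X/.X/.X/O./.O]+1* (2,0)[.X/../XX/O./.O]+0 (3,1)[.X/../.X/OX/.O]+0 (4,0)[.X/../.X/O./XO]+0
p2 O@[.X/.X/.X/O./.O] terminal -1; root [.X/../.X/O./.O] d6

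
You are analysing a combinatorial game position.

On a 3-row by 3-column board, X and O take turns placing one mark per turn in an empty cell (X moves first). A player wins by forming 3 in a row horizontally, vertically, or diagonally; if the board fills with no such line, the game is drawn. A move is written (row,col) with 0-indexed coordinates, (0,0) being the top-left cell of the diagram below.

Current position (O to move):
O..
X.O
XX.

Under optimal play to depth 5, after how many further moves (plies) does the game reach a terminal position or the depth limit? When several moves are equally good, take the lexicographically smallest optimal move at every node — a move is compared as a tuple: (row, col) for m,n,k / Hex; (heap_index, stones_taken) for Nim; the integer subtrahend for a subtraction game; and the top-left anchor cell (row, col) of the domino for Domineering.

PV length from [O../X.O/XX.]: 3 plies

[O../X.O/XX.] O move#1: (0,1):-1/OO./X.O/XX., (0,2):-1/O.O/X.O/XX., (1,1):-1/O../XOO/XX., (2,2):+1/O../X.O/XXO*
[O../X.O/XXO] X move#2: (0,1):-1/OX./X.O/XXO*, (0,2):-1/O.X/X.O/XXO, (1,1):-1/O../XXO/XXO
[OX./X.O/XXO] O move#3: (0,2):+1/OXO/X.O/XXO*, (1,1):+1/OX./XOO/XXO
[OXO/X.O/XXO] end (terminal -1, X#4); searched O../X.O/XX. to 5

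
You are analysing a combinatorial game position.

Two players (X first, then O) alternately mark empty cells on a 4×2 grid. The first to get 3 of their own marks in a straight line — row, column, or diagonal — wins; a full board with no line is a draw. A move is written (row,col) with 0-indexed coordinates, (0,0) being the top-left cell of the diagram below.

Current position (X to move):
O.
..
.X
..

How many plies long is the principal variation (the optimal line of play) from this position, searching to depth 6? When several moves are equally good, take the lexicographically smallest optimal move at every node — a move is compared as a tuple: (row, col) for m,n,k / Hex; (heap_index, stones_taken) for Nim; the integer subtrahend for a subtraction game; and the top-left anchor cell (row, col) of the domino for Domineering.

[O./../.X/..] X move#1: (0,1):+0/OX/../.X/.., (1,0):+0/O./X./.X/.., (1,1):+1/O./.X/.X/..*, (2,0):+0/O./../XX/.., (3,0):+0/O./../.X/X., (3,1):+0/O./../.X/.X
[O./.X/.X/..] O move#2: (0,1):-1/OO/.X/.X/..*, (1,0):-1/O./OX/.X/.., (2,0):-1/O./.X/OX/.., (3,0):-1/O./.X/.X/O., (3,1):-1/O./.X/.X/.O
[OO/.X/.X/..] X move#3: (1,0):+0/OO/XX/.X/.., (2,0):+0/OO/.X/XX/.., (3,0):+0/OO/.X/.X/X., (3,1):+1/OO/.X/.X/.X*
[OO/.X/.X/.X] end (terminal -1, O#4); searched O./../.X/.. to 6

PV length from [O./../.X/..]: 3 plies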